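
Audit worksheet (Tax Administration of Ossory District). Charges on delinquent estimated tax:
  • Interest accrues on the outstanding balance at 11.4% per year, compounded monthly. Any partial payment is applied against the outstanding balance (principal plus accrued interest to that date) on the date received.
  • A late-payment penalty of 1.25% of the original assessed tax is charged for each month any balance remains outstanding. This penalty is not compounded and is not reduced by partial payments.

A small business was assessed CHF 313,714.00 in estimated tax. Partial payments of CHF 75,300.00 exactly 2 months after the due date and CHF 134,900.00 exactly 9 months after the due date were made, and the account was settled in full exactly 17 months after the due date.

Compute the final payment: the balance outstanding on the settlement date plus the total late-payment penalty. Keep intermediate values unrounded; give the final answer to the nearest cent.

Monthly rate = 11.4% ÷ 12 = 0.95%
Balance at month 2: CHF 313,714.0000 × (1 + 0.0095)^2 = CHF 319,702.8787…
After CHF 75,300.00 payment: CHF 319,702.8787… − CHF 75,300.00 = CHF 244,402.8787…
Balance at month 9: CHF 244,402.8787… × (1 + 0.0095)^7 = CHF 261,126.2788…
After CHF 134,900.00 payment: CHF 261,126.2788… − CHF 134,900.00 = CHF 126,226.2788…
Balance at month 17: CHF 126,226.2788… × (1 + 0.0095)^8 = CHF 136,144.5828…
Penalty: 17 × 1.25% × CHF 313,714.00 = CHF 66,664.23…
Final settlement = outstanding balance + penalty = CHF 136,144.5828… + CHF 66,664.23… = CHF 202,808.81

CHF 202,808.81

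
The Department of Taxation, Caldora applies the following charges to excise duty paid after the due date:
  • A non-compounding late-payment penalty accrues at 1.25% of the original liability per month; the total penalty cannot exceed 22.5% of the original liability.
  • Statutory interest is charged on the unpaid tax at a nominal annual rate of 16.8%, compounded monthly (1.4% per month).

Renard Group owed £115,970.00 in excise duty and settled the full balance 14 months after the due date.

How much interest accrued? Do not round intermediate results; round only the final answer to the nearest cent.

£24,918.98

Interest: £115,970.00 × ((1 + 0.014)^14 − 1) = £115,970.00 × 0.2148744… = £24,918.9807…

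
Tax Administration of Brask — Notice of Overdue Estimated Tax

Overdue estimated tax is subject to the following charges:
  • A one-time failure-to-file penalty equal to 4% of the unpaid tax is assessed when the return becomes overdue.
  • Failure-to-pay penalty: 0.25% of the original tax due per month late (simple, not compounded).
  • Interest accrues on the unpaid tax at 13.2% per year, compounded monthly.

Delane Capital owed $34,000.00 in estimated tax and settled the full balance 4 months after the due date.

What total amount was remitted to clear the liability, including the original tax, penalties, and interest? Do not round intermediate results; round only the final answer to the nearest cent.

$37,220.87

Failure-to-file penalty: 4% × $34,000.00 = $1,360.00
Failure-to-pay penalty: 4 × 0.25% × $34,000.00 = $340.00
Interest (13.2%/yr ÷ 12 = 1.1%/month): $34,000.00 × ((1 + 0.011)^4 − 1) = $1,520.8655…
Total = $34,000.00 + $1,700.0000 + $1,520.8655… = $37,220.87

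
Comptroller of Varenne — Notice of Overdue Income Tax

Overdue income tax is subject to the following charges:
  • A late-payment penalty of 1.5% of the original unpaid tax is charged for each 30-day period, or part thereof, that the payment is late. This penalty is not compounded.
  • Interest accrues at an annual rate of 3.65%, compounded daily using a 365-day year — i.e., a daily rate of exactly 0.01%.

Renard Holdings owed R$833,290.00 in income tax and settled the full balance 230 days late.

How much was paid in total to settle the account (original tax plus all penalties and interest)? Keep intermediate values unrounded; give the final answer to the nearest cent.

R$952,671.59

Penalty periods: ⌈230/30⌉ = 8; penalty = 8 × 1.5% × R$833,290.00 = R$99,994.80
Interest: R$833,290.00 × ((1 + 0.0001)^230 − 1) = R$833,290.00 × 0.02326536… = R$19,386.7942…
Total = R$833,290.00 + R$99,994.8000 + R$19,386.7942… = R$952,671.59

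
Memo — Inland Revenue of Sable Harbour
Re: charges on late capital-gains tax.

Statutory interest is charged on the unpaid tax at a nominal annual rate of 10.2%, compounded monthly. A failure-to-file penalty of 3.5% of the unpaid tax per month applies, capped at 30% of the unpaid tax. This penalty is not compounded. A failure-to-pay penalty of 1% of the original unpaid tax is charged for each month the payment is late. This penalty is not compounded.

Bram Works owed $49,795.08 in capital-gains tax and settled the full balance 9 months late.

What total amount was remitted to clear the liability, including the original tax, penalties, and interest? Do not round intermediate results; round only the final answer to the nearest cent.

Failure-to-file: 9 × 3.5% × $49,795.08 = $15,685.45…, capped at 30% × $49,795.08 = $14,938.52…
Failure-to-pay penalty: 9 × 1% × $49,795.08 = $4,481.56…
Interest (10.2%/yr ÷ 12 = 0.85%/month): $49,795.08 × ((1 + 0.0085)^9 − 1) = $3,941.4424…
Total = $49,795.08 + $19,420.0812 + $3,941.4424… = $73,156.60

$73,156.60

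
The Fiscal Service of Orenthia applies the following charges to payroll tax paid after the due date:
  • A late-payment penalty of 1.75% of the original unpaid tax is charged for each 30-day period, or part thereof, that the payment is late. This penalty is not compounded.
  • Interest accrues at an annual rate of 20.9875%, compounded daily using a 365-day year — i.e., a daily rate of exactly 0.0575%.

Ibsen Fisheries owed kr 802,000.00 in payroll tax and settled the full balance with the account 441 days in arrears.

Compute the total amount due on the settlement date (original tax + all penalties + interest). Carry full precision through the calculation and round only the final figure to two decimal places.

kr 1,243,926.15

Penalty periods: ⌈441/30⌉ = 15; penalty = 15 × 1.75% × kr 802,000.00 = kr 210,525.00
Interest: kr 802,000.00 × ((1 + 0.000575)^441 − 1) = kr 802,000.00 × 0.28853012… = kr 231,401.1544…
Total = kr 802,000.00 + kr 210,525.0000 + kr 231,401.1544… = kr 1,243,926.15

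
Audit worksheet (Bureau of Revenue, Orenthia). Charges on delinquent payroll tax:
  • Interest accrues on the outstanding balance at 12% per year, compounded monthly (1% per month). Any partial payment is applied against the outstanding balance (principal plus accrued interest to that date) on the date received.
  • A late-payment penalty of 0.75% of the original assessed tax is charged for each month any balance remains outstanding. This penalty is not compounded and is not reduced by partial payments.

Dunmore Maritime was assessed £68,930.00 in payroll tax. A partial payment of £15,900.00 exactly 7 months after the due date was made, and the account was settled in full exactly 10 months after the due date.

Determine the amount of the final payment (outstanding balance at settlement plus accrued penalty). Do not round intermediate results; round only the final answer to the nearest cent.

£64,929.57

Balance at month 7: £68,930.0000 × (1 + 0.01)^7 = £73,902.2898…
After £15,900.00 payment: £73,902.2898… − £15,900.00 = £58,002.2898…
Balance at month 10: £58,002.2898… × (1 + 0.01)^3 = £59,759.8172…
Penalty: 10 × 0.75% × £68,930.00 = £5,169.75
Final settlement = outstanding balance + penalty = £59,759.8172… + £5,169.75 = £64,929.57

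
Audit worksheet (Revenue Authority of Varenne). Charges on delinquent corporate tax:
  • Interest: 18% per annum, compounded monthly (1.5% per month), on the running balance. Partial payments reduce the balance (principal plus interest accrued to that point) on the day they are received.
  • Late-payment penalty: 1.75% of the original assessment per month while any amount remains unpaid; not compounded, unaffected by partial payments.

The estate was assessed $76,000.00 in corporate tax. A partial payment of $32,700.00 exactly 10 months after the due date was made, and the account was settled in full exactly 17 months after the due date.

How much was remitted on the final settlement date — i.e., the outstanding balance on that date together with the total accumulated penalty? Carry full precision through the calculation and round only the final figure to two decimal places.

Balance at month 10: $76,000.0000 × (1 + 0.015)^10 = $88,201.1027…
After $32,700.00 payment: $88,201.1027… − $32,700.00 = $55,501.1027…
Balance at month 17: $55,501.1027… × (1 + 0.015)^7 = $61,597.6165…
Penalty: 17 × 1.75% × $76,000.00 = $22,610.00
Final settlement = outstanding balance + penalty = $61,597.6165… + $22,610.00 = $84,207.62

$84,207.62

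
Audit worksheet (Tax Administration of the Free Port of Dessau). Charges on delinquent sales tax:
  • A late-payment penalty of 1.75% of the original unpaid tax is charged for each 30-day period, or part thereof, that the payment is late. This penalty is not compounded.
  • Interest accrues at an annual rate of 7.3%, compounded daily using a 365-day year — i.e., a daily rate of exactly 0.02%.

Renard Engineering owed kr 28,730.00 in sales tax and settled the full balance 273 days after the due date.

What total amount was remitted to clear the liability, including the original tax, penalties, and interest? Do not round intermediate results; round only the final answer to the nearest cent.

kr 35,369.86

Penalty periods: ⌈273/30⌉ = 10; penalty = 10 × 1.75% × kr 28,730.00 = kr 5,027.75
Interest: kr 28,730.00 × ((1 + 0.0002)^273 − 1) = kr 28,730.00 × 0.05611232… = kr 1,612.1069…
Total = kr 28,730.00 + kr 5,027.7500 + kr 1,612.1069… = kr 35,369.86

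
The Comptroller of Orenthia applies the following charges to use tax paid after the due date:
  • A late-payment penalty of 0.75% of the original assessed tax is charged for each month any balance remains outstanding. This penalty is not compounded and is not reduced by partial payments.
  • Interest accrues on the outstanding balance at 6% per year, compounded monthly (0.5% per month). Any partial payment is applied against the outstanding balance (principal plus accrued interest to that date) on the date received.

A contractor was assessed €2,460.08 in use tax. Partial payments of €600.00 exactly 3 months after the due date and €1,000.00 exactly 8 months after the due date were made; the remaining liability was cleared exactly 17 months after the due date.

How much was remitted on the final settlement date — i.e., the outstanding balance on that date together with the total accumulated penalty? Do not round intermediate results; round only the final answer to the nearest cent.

Balance at month 3: €2,460.0800 × (1 + 0.005)^3 = €2,497.1660…
After €600.00 payment: €2,497.1660… − €600.00 = €1,897.1660…
Balance at month 8: €1,897.1660… × (1 + 0.005)^5 = €1,945.0718…
After €1,000.00 payment: €1,945.0718… − €1,000.00 = €945.0718…
Balance at month 17: €945.0718… × (1 + 0.005)^9 = €988.4606…
Penalty: 17 × 0.75% × €2,460.08 = €313.66…
Final settlement = outstanding balance + penalty = €988.4606… + €313.66… = €1,302.12

€1,302.12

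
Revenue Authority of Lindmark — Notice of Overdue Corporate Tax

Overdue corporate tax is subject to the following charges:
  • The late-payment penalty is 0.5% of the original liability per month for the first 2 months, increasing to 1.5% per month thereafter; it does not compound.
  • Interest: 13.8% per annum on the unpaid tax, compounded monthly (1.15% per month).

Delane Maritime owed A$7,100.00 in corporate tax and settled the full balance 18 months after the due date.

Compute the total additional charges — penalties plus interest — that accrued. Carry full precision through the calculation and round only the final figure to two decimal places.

Penalty, months 1–2: 2 × 0.5% × A$7,100.00 = A$71.00
Penalty, months 3–18: 16 × 1.5% × A$7,100.00 = A$1,704.00
Interest: A$7,100.00 × ((1 + 0.0115)^18 − 1) = A$7,100.00 × 0.2285306… = A$1,622.5671…
Penalties + interest = A$1,775.0000 + A$1,622.5671… = A$3,397.57

A$3,397.57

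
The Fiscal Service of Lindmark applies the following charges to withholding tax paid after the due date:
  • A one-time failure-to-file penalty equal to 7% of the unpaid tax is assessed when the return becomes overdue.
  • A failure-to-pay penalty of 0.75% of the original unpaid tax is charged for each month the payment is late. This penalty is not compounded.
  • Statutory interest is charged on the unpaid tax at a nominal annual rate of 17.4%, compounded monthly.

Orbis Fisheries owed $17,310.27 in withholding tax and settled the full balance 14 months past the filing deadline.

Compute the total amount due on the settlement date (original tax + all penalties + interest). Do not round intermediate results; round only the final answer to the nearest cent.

$24,204.74

Failure-to-file penalty: 7% × $17,310.27 = $1,211.72…
Failure-to-pay penalty: 14 × 0.75% × $17,310.27 = $1,817.58…
Interest (17.4%/yr ÷ 12 = 1.45%/month): $17,310.27 × ((1 + 0.0145)^14 − 1) = $3,865.1757…
Total = $17,310.27 + $3,029.2973… + $3,865.1757… = $24,204.74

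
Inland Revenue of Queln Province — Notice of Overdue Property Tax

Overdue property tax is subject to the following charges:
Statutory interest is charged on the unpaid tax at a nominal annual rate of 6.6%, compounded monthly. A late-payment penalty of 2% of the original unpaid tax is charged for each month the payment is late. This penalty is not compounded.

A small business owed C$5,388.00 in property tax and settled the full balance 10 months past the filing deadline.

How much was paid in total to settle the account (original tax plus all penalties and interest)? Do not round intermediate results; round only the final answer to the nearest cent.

C$6,769.38

Late-payment penalty: 10 × 2% × C$5,388.00 = C$1,077.60
Interest (6.6%/yr ÷ 12 = 0.55%/month): C$5,388.00 × ((1 + 0.0055)^10 − 1) = C$303.7830…
Total = C$5,388.00 + C$1,077.6000 + C$303.7830… = C$6,769.38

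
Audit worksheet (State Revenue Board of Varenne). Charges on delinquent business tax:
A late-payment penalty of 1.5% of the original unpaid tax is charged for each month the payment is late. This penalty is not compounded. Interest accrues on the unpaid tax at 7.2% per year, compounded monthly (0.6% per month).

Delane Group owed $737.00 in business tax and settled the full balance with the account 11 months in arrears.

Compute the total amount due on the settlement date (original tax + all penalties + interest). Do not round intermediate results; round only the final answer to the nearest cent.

Late-payment penalty = 1.5% × $737.00 × 11 mo = $121.61…
Interest: $737.00 × ((1 + 0.006)^11 − 1) = $737.00 × 0.0680161… = $50.1278…
Total = $737.00 + $121.6050 + $50.1278… = $908.73

$908.73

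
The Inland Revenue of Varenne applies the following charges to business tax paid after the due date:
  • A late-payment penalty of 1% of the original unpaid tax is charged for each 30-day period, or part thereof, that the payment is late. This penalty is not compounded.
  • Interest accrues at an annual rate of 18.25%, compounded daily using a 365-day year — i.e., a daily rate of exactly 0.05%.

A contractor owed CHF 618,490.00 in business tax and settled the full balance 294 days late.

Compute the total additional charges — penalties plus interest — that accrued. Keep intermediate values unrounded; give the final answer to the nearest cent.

Penalty periods: ⌈294/30⌉ = 10; penalty = 10 × 1% × CHF 618,490.00 = CHF 61,849.00
Interest: CHF 618,490.00 × ((1 + 0.0005)^294 − 1) = CHF 618,490.00 × 0.15831141… = CHF 97,914.0230…
Penalties + interest = CHF 61,849.0000 + CHF 97,914.0230… = CHF 159,763.02

CHF 159,763.02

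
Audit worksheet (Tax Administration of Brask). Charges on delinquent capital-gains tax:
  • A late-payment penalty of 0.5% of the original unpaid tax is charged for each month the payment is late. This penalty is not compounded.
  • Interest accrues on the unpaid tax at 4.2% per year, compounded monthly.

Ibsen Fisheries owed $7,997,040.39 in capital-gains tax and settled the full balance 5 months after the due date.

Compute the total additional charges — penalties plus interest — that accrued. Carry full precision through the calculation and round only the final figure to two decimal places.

Late-payment penalty = 0.5% × $7,997,040.39 × 5 mo = $199,926.01…
Interest (4.2%/yr ÷ 12 = 0.35%/month): $7,997,040.39 × ((1 + 0.0035)^5 − 1) = $140,931.2790…
Penalties + interest = $199,926.0098… + $140,931.2790… = $340,857.29

$340,857.29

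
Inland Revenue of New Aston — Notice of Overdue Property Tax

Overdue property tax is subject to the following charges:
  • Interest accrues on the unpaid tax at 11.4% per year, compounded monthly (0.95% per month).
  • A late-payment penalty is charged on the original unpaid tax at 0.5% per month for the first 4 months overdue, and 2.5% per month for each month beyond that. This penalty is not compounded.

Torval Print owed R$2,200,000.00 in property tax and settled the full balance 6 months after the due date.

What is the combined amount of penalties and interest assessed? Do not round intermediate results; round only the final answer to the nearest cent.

R$282,416.24

Penalty, months 1–4: 4 × 0.5% × R$2,200,000.00 = R$44,000.00
Penalty, months 5–6: 2 × 2.5% × R$2,200,000.00 = R$110,000.00
Interest: R$2,200,000.00 × ((1 + 0.0095)^6 − 1) = R$2,200,000.00 × 0.0583710… = R$128,416.2443…
Penalties + interest = R$154,000.0000 + R$128,416.2443… = R$282,416.24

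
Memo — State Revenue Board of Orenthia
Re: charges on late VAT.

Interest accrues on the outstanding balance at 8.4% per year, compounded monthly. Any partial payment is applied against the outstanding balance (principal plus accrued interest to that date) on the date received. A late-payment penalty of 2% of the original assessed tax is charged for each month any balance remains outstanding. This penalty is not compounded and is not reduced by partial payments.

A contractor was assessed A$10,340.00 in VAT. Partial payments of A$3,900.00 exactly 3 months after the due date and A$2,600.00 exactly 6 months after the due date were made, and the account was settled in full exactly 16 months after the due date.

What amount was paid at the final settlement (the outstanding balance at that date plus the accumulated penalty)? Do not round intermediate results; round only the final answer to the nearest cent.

Monthly rate = 8.4% ÷ 12 = 0.7%
Balance at month 3: A$10,340.0000 × (1 + 0.007)^3 = A$10,558.6635…
After A$3,900.00 payment: A$10,558.6635… − A$3,900.00 = A$6,658.6635…
Balance at month 6: A$6,658.6635… × (1 + 0.007)^3 = A$6,799.4766…
After A$2,600.00 payment: A$6,799.4766… − A$2,600.00 = A$4,199.4766…
Balance at month 16: A$4,199.4766… × (1 + 0.007)^10 = A$4,502.8748…
Penalty: 16 × 2% × A$10,340.00 = A$3,308.80
Final settlement = outstanding balance + penalty = A$4,502.8748… + A$3,308.80 = A$7,811.67

A$7,811.67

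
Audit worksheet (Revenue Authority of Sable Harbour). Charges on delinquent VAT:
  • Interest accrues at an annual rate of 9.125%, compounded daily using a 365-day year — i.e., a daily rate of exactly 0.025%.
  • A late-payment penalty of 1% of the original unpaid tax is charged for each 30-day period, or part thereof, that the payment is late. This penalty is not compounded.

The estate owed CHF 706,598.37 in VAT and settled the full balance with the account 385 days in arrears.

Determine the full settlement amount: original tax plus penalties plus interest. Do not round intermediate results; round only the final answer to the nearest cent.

CHF 869,837.46

Penalty periods: ⌈385/30⌉ = 13; penalty = 13 × 1% × CHF 706,598.37 = CHF 91,857.79…
Interest: CHF 706,598.37 × ((1 + 0.00025)^385 − 1) = CHF 706,598.37 × 0.10102104… = CHF 71,381.3048…
Total = CHF 706,598.37 + CHF 91,857.7881 + CHF 71,381.3048… = CHF 869,837.46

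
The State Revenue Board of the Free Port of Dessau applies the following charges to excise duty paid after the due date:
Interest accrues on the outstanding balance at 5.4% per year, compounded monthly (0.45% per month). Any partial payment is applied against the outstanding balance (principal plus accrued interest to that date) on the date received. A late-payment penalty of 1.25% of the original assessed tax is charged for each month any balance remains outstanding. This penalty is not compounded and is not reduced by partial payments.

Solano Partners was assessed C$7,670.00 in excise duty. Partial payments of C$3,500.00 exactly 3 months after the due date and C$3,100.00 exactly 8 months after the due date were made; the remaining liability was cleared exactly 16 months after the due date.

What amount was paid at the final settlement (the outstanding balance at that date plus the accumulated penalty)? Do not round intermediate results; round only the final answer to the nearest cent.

Balance at month 3: C$7,670.0000 × (1 + 0.0045)^3 = C$7,774.0117…
After C$3,500.00 payment: C$7,774.0117… − C$3,500.00 = C$4,274.0117…
Balance at month 8: C$4,274.0117… × (1 + 0.0045)^5 = C$4,371.0463…
After C$3,100.00 payment: C$4,371.0463… − C$3,100.00 = C$1,271.0463…
Balance at month 16: C$1,271.0463… × (1 + 0.0045)^8 = C$1,317.5312…
Penalty: 16 × 1.25% × C$7,670.00 = C$1,534.00
Final settlement = outstanding balance + penalty = C$1,317.5312… + C$1,534.00 = C$2,851.53

C$2,851.53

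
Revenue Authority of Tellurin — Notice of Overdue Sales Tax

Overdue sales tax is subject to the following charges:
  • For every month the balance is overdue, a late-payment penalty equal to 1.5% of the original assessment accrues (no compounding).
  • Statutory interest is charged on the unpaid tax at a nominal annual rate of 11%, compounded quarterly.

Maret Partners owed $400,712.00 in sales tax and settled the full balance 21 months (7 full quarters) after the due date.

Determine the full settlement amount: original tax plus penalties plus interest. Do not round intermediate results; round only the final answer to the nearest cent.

Late-payment penalty = 1.5% × $400,712.00 × 21 mo = $126,224.28
Interest (11%/yr ÷ 4 = 2.75%/quarter): $400,712.00 × ((1 + 0.0275)^7 − 1) = $83,800.6966…
Total = $400,712.00 + $126,224.2800 + $83,800.6966… = $610,736.98

$610,736.98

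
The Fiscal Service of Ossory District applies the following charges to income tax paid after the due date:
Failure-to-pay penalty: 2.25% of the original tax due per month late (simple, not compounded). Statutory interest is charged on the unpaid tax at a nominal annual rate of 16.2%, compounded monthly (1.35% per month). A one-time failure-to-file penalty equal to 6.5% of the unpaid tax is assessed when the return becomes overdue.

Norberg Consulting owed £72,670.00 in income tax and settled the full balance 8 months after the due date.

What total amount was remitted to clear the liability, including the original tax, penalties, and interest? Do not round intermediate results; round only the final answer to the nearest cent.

£98,703.53

Failure-to-file penalty: 6.5% × £72,670.00 = £4,723.55
Failure-to-pay penalty = 2.25% × £72,670.00 × 8 mo = £13,080.60
Interest: £72,670.00 × ((1 + 0.0135)^8 − 1) = £72,670.00 × 0.1132431… = £8,229.3784…
Total = £72,670.00 + £17,804.1500 + £8,229.3784… = £98,703.53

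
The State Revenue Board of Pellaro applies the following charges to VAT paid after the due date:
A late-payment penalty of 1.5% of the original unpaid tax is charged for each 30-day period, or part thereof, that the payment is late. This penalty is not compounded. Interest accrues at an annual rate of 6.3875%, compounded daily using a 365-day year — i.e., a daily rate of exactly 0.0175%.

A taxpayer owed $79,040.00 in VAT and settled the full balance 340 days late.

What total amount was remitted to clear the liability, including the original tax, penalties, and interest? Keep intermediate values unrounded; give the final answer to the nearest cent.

Penalty periods: ⌈340/30⌉ = 12; penalty = 12 × 1.5% × $79,040.00 = $14,227.20
Interest: $79,040.00 × ((1 + 0.000175)^340 − 1) = $79,040.00 × 0.06130024… = $4,845.1707…
Total = $79,040.00 + $14,227.2000 + $4,845.1707… = $98,112.37

$98,112.37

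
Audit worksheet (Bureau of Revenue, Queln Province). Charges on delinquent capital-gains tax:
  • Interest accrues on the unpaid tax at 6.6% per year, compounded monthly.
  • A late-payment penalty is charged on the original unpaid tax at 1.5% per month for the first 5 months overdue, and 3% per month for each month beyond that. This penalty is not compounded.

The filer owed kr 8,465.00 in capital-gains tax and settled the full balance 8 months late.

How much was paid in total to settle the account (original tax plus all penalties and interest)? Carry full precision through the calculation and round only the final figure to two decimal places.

Penalty, months 1–5: 5 × 1.5% × kr 8,465.00 = kr 634.88…
Penalty, months 6–8: 3 × 3% × kr 8,465.00 = kr 761.85
Interest (6.6%/yr ÷ 12 = 0.55%/month): kr 8,465.00 × ((1 + 0.0055)^8 − 1) = kr 379.7093…
Total = kr 8,465.00 + kr 1,396.7250 + kr 379.7093… = kr 10,241.43

kr 10,241.43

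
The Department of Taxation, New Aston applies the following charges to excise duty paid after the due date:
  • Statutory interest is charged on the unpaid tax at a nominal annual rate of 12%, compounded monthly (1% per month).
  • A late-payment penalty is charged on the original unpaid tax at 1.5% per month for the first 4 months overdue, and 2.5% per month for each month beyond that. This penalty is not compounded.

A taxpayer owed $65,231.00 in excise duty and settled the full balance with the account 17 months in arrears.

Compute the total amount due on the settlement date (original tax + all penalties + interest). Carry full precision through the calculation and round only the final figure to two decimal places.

$102,367.30

Penalty, months 1–4: 4 × 1.5% × $65,231.00 = $3,913.86
Penalty, months 5–17: 13 × 2.5% × $65,231.00 = $21,200.08…
Interest: $65,231.00 × ((1 + 0.01)^17 − 1) = $65,231.00 × 0.1843044… = $12,022.3624…
Total = $65,231.00 + $25,113.9350 + $12,022.3624… = $102,367.30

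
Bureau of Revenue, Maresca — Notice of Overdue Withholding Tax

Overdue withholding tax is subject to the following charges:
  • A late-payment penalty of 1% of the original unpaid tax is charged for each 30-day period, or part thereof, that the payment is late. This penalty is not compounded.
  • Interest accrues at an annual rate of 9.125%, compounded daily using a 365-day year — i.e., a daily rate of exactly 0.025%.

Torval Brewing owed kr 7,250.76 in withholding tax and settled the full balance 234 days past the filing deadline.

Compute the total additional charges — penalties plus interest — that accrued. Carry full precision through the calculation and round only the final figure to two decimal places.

kr 1,016.83

Penalty periods: ⌈234/30⌉ = 8; penalty = 8 × 1% × kr 7,250.76 = kr 580.06…
Interest: kr 7,250.76 × ((1 + 0.00025)^234 − 1) = kr 7,250.76 × 0.06023723… = kr 436.7657…
Penalties + interest = kr 580.0608 + kr 436.7657… = kr 1,016.83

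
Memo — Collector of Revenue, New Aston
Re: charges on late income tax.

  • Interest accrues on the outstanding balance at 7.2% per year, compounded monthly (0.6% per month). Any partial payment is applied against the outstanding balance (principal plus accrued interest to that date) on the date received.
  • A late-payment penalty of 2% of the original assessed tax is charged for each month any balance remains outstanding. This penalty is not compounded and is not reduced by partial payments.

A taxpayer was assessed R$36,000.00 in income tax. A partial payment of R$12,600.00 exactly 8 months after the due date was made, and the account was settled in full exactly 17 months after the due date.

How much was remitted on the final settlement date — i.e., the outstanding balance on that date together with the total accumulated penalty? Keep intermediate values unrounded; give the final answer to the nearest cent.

Balance at month 8: R$36,000.0000 × (1 + 0.006)^8 = R$37,764.7267…
After R$12,600.00 payment: R$37,764.7267… − R$12,600.00 = R$25,164.7267…
Balance at month 17: R$25,164.7267… × (1 + 0.006)^9 = R$26,556.6962…
Penalty: 17 × 2% × R$36,000.00 = R$12,240.00
Final settlement = outstanding balance + penalty = R$26,556.6962… + R$12,240.00 = R$38,796.70

R$38,796.70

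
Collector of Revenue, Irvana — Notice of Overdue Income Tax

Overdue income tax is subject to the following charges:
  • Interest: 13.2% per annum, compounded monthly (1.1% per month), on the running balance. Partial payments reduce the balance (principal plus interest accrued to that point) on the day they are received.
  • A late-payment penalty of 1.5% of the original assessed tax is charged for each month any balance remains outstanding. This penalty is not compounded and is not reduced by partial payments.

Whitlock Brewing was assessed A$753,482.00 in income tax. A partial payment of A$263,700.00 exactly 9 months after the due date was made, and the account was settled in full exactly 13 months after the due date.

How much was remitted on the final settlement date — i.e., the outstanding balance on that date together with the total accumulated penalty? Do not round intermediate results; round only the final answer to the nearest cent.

Balance at month 9: A$753,482.0000 × (1 + 0.011)^9 = A$831,444.5333…
After A$263,700.00 payment: A$831,444.5333… − A$263,700.00 = A$567,744.5333…
Balance at month 13: A$567,744.5333… × (1 + 0.011)^4 = A$593,140.5063…
Penalty: 13 × 1.5% × A$753,482.00 = A$146,928.99
Final settlement = outstanding balance + penalty = A$593,140.5063… + A$146,928.99 = A$740,069.50

A$740,069.50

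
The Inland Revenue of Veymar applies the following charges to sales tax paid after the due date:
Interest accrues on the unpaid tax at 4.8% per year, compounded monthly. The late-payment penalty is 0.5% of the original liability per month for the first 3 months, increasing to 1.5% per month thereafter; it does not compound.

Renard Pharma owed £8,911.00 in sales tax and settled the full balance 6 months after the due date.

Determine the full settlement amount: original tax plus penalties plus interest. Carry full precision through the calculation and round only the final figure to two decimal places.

£9,661.67

Penalty, months 1–3: 3 × 0.5% × £8,911.00 = £133.67…
Penalty, months 4–6: 3 × 1.5% × £8,911.00 = £401.00…
Interest (4.8%/yr ÷ 12 = 0.4%/month): £8,911.00 × ((1 + 0.004)^6 − 1) = £216.0141…
Total = £8,911.00 + £534.6600 + £216.0141… = £9,661.67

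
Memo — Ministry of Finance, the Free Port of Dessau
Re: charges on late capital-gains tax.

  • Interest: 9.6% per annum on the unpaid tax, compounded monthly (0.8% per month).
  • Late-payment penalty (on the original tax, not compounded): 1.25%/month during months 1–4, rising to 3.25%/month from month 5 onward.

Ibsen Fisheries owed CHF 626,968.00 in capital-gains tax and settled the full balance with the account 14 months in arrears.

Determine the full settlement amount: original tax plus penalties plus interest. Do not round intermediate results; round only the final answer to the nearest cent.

CHF 936,072.34

Penalty, months 1–4: 4 × 1.25% × CHF 626,968.00 = CHF 31,348.40
Penalty, months 5–14: 10 × 3.25% × CHF 626,968.00 = CHF 203,764.60
Interest: CHF 626,968.00 × ((1 + 0.008)^14 − 1) = CHF 626,968.00 × 0.1180145… = CHF 73,991.3367…
Total = CHF 626,968.00 + CHF 235,113.0000 + CHF 73,991.3367… = CHF 936,072.34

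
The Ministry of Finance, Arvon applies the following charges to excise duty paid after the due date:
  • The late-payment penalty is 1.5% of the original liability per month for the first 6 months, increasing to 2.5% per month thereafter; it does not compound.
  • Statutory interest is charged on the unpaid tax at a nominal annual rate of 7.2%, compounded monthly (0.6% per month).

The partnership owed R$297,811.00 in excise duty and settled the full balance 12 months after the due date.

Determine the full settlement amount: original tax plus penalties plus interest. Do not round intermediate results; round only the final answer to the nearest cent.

R$391,449.98

Penalty, months 1–6: 6 × 1.5% × R$297,811.00 = R$26,802.99
Penalty, months 7–12: 6 × 2.5% × R$297,811.00 = R$44,671.65
Interest: R$297,811.00 × ((1 + 0.006)^12 − 1) = R$297,811.00 × 0.0744242… = R$22,164.3358…
Total = R$297,811.00 + R$71,474.6400 + R$22,164.3358… = R$391,449.98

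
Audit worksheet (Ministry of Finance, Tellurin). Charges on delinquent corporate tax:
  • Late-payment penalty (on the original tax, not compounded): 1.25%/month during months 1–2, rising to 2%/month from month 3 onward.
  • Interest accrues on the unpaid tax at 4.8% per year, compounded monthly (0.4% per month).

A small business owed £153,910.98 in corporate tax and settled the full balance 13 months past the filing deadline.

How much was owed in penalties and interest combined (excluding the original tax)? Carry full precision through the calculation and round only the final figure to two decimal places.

£45,906.49

Penalty, months 1–2: 2 × 1.25% × £153,910.98 = £3,847.77…
Penalty, months 3–13: 11 × 2% × £153,910.98 = £33,860.42…
Interest: £153,910.98 × ((1 + 0.004)^13 − 1) = £153,910.98 × 0.0532665… = £8,198.2974…
Penalties + interest = £37,708.1901 + £8,198.2974… = £45,906.49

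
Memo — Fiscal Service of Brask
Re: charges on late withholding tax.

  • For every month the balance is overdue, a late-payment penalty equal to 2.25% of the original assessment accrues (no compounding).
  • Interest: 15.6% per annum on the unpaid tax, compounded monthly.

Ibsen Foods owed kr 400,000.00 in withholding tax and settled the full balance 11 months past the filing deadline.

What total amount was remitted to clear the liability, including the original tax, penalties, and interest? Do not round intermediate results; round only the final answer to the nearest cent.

kr 560,066.84

Late-payment penalty = 2.25% × kr 400,000.00 × 11 mo = kr 99,000.00
Interest (15.6%/yr ÷ 12 = 1.3%/month): kr 400,000.00 × ((1 + 0.013)^11 − 1) = kr 61,066.8416…
Total = kr 400,000.00 + kr 99,000.0000 + kr 61,066.8416… = kr 560,066.84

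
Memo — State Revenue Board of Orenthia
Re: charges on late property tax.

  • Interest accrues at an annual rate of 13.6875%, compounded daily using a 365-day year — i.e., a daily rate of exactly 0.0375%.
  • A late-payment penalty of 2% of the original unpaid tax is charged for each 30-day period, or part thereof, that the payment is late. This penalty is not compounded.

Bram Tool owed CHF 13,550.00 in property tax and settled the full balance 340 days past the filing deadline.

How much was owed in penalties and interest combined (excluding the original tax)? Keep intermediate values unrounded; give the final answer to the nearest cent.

Penalty periods: ⌈340/30⌉ = 12; penalty = 12 × 2% × CHF 13,550.00 = CHF 3,252.00
Interest: CHF 13,550.00 × ((1 + 0.000375)^340 − 1) = CHF 13,550.00 × 0.13595772… = CHF 1,842.2271…
Penalties + interest = CHF 3,252.0000 + CHF 1,842.2271… = CHF 5,094.23

CHF 5,094.23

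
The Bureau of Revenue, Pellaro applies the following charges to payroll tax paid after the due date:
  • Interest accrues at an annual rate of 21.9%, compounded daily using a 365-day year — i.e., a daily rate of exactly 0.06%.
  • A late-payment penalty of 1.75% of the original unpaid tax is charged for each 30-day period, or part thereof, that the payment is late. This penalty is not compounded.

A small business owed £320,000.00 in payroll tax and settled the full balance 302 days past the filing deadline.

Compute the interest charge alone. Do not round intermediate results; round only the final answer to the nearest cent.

£63,548.72

Interest: £320,000.00 × ((1 + 0.0006)^302 − 1) = £320,000.00 × 0.19858976… = £63,548.7217…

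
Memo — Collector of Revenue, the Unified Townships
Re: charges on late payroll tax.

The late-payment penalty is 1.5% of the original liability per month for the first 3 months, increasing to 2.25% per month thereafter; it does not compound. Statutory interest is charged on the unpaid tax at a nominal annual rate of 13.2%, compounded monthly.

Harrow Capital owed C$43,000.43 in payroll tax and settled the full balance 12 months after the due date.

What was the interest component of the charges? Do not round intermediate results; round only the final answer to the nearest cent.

C$6,032.37

Interest (13.2%/yr ÷ 12 = 1.1%/month): C$43,000.43 × ((1 + 0.011)^12 − 1) = C$6,032.3668…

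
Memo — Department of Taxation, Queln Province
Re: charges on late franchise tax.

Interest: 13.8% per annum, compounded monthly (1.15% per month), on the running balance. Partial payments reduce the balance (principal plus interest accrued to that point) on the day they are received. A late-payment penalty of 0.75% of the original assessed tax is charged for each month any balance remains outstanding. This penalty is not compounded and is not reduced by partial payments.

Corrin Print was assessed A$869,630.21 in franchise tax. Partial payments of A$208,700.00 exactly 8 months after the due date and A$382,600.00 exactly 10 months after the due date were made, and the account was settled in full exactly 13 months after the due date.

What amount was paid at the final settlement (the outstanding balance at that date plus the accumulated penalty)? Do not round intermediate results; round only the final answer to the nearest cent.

A$476,857.38

Balance at month 8: A$869,630.2100 × (1 + 0.0115)^8 = A$952,931.5701…
After A$208,700.00 payment: A$952,931.5701… − A$208,700.00 = A$744,231.5701…
Balance at month 10: A$744,231.5701… × (1 + 0.0115)^2 = A$761,447.3208…
After A$382,600.00 payment: A$761,447.3208… − A$382,600.00 = A$378,847.3208…
Balance at month 13: A$378,847.3208… × (1 + 0.0115)^3 = A$392,068.4372…
Penalty: 13 × 0.75% × A$869,630.21 = A$84,788.95…
Final settlement = outstanding balance + penalty = A$392,068.4372… + A$84,788.95… = A$476,857.38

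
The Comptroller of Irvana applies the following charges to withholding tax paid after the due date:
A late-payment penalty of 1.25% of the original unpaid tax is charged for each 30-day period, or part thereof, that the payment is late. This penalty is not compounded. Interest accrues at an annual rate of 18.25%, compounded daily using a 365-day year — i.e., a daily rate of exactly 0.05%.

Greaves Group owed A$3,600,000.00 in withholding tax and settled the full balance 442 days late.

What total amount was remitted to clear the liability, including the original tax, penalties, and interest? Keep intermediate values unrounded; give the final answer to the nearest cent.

A$5,165,116.35

Penalty periods: ⌈442/30⌉ = 15; penalty = 15 × 1.25% × A$3,600,000.00 = A$675,000.00
Interest: A$3,600,000.00 × ((1 + 0.0005)^442 − 1) = A$3,600,000.00 × 0.24725454… = A$890,116.3469…
Total = A$3,600,000.00 + A$675,000.0000 + A$890,116.3469… = A$5,165,116.35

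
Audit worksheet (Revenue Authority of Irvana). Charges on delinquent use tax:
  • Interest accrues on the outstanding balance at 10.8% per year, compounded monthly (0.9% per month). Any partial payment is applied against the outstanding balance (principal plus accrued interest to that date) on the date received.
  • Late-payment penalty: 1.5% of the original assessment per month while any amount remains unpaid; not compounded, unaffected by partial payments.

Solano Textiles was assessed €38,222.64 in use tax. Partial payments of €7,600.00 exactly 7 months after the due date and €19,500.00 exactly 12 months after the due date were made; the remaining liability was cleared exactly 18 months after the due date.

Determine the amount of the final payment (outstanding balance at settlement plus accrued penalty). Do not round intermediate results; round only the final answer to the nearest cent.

Balance at month 7: €38,222.6400 × (1 + 0.009)^7 = €40,696.6671…
After €7,600.00 payment: €40,696.6671… − €7,600.00 = €33,096.6671…
Balance at month 12: €33,096.6671… × (1 + 0.009)^5 = €34,613.0678…
After €19,500.00 payment: €34,613.0678… − €19,500.00 = €15,113.0678…
Balance at month 18: €15,113.0678… × (1 + 0.009)^6 = €15,947.7577…
Penalty: 18 × 1.5% × €38,222.64 = €10,320.11…
Final settlement = outstanding balance + penalty = €15,947.7577… + €10,320.11… = €26,267.87

€26,267.87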